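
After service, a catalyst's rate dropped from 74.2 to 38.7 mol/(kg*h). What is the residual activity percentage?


Activity (%) = (rate_used / rate_fresh) * 100
rate_used = 38.7, rate_fresh = 74.2
= (38.7 / 74.2) * 100
= 0.5216 * 100 = 52.16

52.16 %


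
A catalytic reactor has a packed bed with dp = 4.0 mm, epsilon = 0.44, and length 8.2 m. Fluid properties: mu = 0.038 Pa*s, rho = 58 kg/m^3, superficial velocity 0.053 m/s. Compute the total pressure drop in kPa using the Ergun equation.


dp = 4.0 mm = 0.004 m
Viscous term = 150*0.038*0.053*(1-0.44)^2 / (0.004^2*0.44^3) = 69510.2
Inertial term = 1.75*58*0.053^2*(1-0.44) / (0.004*0.44^3) = 468.584
dP/L = 69510.2 + 468.584 = 69978.8 Pa/m
dP = 69978.8 * 8.2 / 1000 = 573.8 kPa

573.8 kPa


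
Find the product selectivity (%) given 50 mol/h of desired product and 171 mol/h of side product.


Selectivity = desired / (desired + undesired) * 100
Total products = 50 + 171 = 221 mol/h
S = 50 / 221 * 100
= 0.2262 * 100
= 22.62 %

22.62 %


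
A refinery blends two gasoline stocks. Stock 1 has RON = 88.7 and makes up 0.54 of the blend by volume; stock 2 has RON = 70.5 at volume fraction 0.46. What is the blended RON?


Linear blending: RON_blend = sum(vi * RONi)
Contribution 1: 0.54 * 88.7 = 47.898
Contribution 2: 0.46 * 70.5 = 32.43
RON_blend = 47.898 + 32.43 = 80.328

80.328


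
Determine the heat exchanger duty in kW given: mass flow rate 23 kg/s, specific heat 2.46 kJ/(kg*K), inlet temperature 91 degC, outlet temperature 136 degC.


Q = m_dot * cp * delta_T
delta_T = 136 - 91 = 45 K
Q = 23 * 2.46 * 45
= 56.58 * 45
= 2546.1 kW

2546.1 kW


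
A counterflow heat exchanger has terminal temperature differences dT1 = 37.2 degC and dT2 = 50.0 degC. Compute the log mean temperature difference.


LMTD = (dT1 - dT2) / ln(dT1/dT2)
= (37.2 - 50.0) / ln(37.2 / 50.0) = -12.8 / -0.295714 = 43.29

43.29 degC


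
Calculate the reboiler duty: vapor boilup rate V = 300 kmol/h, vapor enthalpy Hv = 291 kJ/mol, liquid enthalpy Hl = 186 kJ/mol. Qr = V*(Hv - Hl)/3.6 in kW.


Qr = 300 * (291 - 186) / 3.6 = 300 * 105 / 3.6 = 8750

8750 kW


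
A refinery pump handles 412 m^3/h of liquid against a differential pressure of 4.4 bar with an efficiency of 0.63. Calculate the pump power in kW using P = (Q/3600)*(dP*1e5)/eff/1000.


Q = 412 / 3600 = 0.114444 m^3/s
P = 0.114444 * (4.4 * 1e5) / 0.63 / 1000 = 79.93

79.93 kW


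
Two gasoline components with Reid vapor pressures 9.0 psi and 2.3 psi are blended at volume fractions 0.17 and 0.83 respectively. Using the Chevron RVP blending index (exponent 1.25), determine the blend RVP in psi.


Chevron index: RVP_blend = (sum xi*RVPi^1.25)^(1/1.25)
RVP^1.25 terms: 0.17 * 9.0^1.25 + 0.83 * 2.3^1.25 = 5.00096
RVP_blend = 5.00096^(1/1.25) = 3.624

3.624 psi


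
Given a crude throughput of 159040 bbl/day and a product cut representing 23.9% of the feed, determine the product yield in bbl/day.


Crude throughput = 159040 bbl/day
Fraction yield = 23.9%
yield = throughput * fraction / 100
yield = 159040 * 23.9 / 100 = 38010.56

38010.56 bbl/day


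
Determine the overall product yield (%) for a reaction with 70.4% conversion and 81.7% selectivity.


Overall yield = conversion (%) * selectivity (%) / 100
Conversion = 70.4%, Selectivity = 81.7%
Y = 70.4 * 81.7 / 100
= 57.5168 %

57.5168 %


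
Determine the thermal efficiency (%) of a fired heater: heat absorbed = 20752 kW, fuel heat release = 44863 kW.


Furnace efficiency = Q_absorbed / Q_fuel * 100
= 20752 / 44863 * 100 = 46.26

46.26 %


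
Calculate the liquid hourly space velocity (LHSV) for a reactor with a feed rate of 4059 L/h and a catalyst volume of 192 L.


LHSV = volumetric feed rate / catalyst volume
= 4059 L/h / 192 L
= 21.14 h^-1

21.14 h^-1


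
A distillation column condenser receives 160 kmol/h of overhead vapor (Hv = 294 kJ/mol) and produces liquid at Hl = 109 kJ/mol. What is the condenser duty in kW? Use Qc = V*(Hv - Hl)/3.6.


Qc = 160 * (294 - 109) / 3.6 = 160 * 185 / 3.6 = 8222

8222 kW


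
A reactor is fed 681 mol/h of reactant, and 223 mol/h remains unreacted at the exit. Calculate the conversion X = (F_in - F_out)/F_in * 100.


X = (F_in - F_out) / F_in * 100
Moles reacted = 681 - 223 = 458
X = 458 / 681 * 100
= 0.6725 * 100
= 67.25 %

67.25 %


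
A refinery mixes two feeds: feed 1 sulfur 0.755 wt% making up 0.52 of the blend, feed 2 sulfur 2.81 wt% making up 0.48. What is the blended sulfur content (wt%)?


Linear sulfur blending: S_blend = x1*S1 + x2*S2
Contribution 1: 0.52 * 0.755 = 0.3926 wt%
Contribution 2: 0.48 * 2.81 = 1.3488 wt%
S_blend = 0.3926 + 1.3488 = 1.7414

1.7414 wt%


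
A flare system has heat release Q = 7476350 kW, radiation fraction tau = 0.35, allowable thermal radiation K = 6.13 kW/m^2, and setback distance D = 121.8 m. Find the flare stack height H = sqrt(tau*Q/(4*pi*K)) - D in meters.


tau*Q/(4*pi*K) = 0.35 * 7476350 / (4 * pi * 6.13) = 33969.4
sqrt(33969.4) = 184.308
H = 184.308 - 121.8 = 62.51

62.51 m


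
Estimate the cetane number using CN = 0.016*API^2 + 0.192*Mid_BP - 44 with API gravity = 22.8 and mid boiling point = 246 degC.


CN = 0.016 * 22.8^2 + 0.192 * 246 - 44
CN = 8.31744 + 47.232 - 44 = 11.54944

11.54944


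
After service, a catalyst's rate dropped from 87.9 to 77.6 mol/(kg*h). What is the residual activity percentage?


Activity (%) = (rate_used / rate_fresh) * 100
rate_used = 77.6, rate_fresh = 87.9
= (77.6 / 87.9) * 100
= 0.8828 * 100 = 88.28

88.28 %


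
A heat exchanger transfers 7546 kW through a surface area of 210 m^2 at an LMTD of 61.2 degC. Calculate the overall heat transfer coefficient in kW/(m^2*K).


From Q = U*A*LMTD, U = Q / (A * LMTD)
U = 7546 / (210 * 61.2) = 7546 / 12852 = 0.5871

0.5871 kW/(m^2*K)


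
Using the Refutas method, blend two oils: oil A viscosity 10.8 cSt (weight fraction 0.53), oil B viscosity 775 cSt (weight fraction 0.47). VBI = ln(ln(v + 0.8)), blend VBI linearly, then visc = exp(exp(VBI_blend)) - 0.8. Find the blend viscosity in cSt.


Refutas method: VBN_i = 14.534*ln(ln(visc_i + 0.8)) + 10.975, blended linearly by mass fraction; since VBN is linear in VBI_i = ln(ln(visc_i + 0.8)) and the fractions sum to 1, blend VBI directly: visc = exp(exp(VBI_blend)) - 0.8
VBI_1 = ln(ln(10.8 + 0.8)) = 0.896498
VBI_2 = ln(ln(775 + 0.8)) = 1.8952
VBI_blend = 0.53 * 0.896498 + 0.47 * 1.8952 = 1.36589
visc_blend = exp(exp(1.36589)) - 0.8 = 49.56

49.56 cSt


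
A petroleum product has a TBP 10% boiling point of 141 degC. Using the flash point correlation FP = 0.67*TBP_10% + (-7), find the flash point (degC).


FP = 0.67 * 141 + (-7) = 87.47

87.47 degC


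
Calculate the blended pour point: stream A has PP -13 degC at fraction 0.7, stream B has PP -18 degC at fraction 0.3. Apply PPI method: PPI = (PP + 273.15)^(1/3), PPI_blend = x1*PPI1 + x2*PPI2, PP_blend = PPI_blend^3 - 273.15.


PPI_1 = (-13 + 273.15)^(1/3) = 6.383731
PPI_2 = (-18 + 273.15)^(1/3) = 6.342569
PPI_blend = 0.7 * 6.383731 + 0.3 * 6.342569 = 6.371382
PP_blend = 6.371382^3 - 273.15 = 258.6431 - 273.15 = -14.51

-14.51 degC


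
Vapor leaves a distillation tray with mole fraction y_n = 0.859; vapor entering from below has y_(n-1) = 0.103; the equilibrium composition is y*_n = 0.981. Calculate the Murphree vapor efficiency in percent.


Murphree vapor efficiency: EMV = (y_n - y_(n-1)) / (y*_n - y_(n-1)) * 100
EMV = (0.859 - 0.103) / (0.981 - 0.103) * 100 = 0.756 / 0.878 * 100 = 86.10

86.10 %


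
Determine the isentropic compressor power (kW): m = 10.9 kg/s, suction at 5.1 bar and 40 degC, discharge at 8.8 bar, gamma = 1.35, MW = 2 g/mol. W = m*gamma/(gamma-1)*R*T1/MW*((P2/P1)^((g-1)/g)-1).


Isentropic work: W = m*(gamma/(gamma-1))*(R*T1/MW)*((P2/P1)^((gamma-1)/gamma) - 1)
T1 = 40 + 273.15 = 313.15 K
Pressure ratio = 8.8 / 5.1 = 1.72549
Exponent = (1.35 - 1)/1.35 = 0.259259
(P2/P1)^exp - 1 = 1.72549^0.259259 - 1 = 0.151918
W = 10.9 * 1.35 / 0.35 * 8.314 * 313.15 / 2 * 0.151918 = 8314

8314 kW


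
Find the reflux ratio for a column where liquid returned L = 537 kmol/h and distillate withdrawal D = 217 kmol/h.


Reflux ratio definition: R = L / D (liquid returned / distillate withdrawn)
L = 537 kmol/h, D = 217 kmol/h
R = 537 / 217 = 2.475

2.475


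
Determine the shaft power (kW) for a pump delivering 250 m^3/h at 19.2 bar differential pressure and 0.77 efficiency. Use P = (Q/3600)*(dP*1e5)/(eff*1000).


Q = 250 / 3600 = 0.0694444 m^3/s
P = 0.0694444 * (19.2 * 1e5) / 0.77 / 1000 = 173.2

173.2 kW


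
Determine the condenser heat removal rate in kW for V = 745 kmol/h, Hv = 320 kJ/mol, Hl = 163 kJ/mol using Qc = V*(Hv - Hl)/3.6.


Qc = 745 * (320 - 163) / 3.6 = 745 * 157 / 3.6 = 32490

32490 kW


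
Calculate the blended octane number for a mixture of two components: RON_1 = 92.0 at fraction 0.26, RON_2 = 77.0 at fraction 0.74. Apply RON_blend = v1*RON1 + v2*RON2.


Linear blending: RON_blend = sum(vi * RONi)
Contribution 1: 0.26 * 92.0 = 23.92
Contribution 2: 0.74 * 77.0 = 56.98
RON_blend = 23.92 + 56.98 = 80.9

80.9


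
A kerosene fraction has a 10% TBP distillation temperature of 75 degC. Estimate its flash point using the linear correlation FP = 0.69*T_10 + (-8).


FP = 0.69 * 75 + (-8) = 43.75

43.75 degC


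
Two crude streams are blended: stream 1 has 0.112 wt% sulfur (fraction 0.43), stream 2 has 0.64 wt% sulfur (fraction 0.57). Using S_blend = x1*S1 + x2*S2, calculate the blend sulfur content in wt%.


Linear sulfur blending: S_blend = x1*S1 + x2*S2
Contribution 1: 0.43 * 0.112 = 0.04816 wt%
Contribution 2: 0.57 * 0.64 = 0.3648 wt%
S_blend = 0.04816 + 0.3648 = 0.41296

0.41296 wt%


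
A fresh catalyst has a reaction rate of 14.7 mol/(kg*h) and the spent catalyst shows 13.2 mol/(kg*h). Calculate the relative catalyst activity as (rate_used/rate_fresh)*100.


Activity (%) = (rate_used / rate_fresh) * 100
rate_used = 13.2, rate_fresh = 14.7
= (13.2 / 14.7) * 100
= 0.8980 * 100 = 89.80

89.80 %


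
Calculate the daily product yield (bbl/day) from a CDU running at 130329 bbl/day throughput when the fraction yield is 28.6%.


Crude throughput = 130329 bbl/day
Fraction yield = 28.6%
yield = throughput * fraction / 100
yield = 130329 * 28.6 / 100 = 37274.094

37274.094 bbl/day


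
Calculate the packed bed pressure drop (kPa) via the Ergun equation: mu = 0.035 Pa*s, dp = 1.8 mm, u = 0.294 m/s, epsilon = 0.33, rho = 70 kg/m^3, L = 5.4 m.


dp = 1.8 mm = 0.0018 m
Viscous term = 150*0.035*0.294*(1-0.33)^2 / (0.0018^2*0.33^3) = 5950720
Inertial term = 1.75*70*0.294^2*(1-0.33) / (0.0018*0.33^3) = 109671
dP/L = 5950720 + 109671 = 6060390 Pa/m
dP = 6060390 * 5.4 / 1000 = 32730 kPa

32730 kPa


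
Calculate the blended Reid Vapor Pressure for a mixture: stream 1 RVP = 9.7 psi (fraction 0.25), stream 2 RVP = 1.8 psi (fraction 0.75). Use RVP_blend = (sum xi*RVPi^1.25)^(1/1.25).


Chevron index: RVP_blend = (sum xi*RVPi^1.25)^(1/1.25)
RVP^1.25 terms: 0.25 * 9.7^1.25 + 0.75 * 1.8^1.25 = 5.84331
RVP_blend = 5.84331^(1/1.25) = 4.105

4.105 psi


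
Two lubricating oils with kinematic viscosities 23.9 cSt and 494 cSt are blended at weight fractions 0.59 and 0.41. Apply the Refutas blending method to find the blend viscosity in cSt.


Refutas method: VBN_i = 14.534*ln(ln(visc_i + 0.8)) + 10.975, blended linearly by mass fraction; since VBN is linear in VBI_i = ln(ln(visc_i + 0.8)) and the fractions sum to 1, blend VBI directly: visc = exp(exp(VBI_blend)) - 0.8
VBI_1 = ln(ln(23.9 + 0.8)) = 1.16527
VBI_2 = ln(ln(494 + 0.8)) = 1.82522
VBI_blend = 0.59 * 1.16527 + 0.41 * 1.82522 = 1.43585
visc_blend = exp(exp(1.43585)) - 0.8 = 66.10

66.10 cSt


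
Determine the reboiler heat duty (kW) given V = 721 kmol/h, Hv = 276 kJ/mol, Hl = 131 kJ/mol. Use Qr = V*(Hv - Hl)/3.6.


Qr = 721 * (276 - 131) / 3.6 = 721 * 145 / 3.6 = 29040

29040 kW


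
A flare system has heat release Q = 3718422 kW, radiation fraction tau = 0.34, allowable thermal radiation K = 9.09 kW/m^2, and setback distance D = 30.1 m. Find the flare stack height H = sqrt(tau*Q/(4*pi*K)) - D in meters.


tau*Q/(4*pi*K) = 0.34 * 3718422 / (4 * pi * 9.09) = 11067.9
sqrt(11067.9) = 105.204
H = 105.204 - 30.1 = 75.10

75.10 m


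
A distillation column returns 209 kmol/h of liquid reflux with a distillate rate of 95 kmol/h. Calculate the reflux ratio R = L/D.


Reflux ratio definition: R = L / D (liquid returned / distillate withdrawn)
L = 209 kmol/h, D = 95 kmol/h
R = 209 / 95 = 2.200

2.200


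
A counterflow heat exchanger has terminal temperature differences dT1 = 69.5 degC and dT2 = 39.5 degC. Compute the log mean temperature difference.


LMTD = (dT1 - dT2) / ln(dT1/dT2)
= (69.5 - 39.5) / ln(69.5 / 39.5) = 30 / 0.565026 = 53.09

53.09 degC


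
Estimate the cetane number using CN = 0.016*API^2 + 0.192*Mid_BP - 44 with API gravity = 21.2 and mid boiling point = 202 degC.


CN = 0.016 * 21.2^2 + 0.192 * 202 - 44
CN = 7.19104 + 38.784 - 44 = 1.97504

1.97504


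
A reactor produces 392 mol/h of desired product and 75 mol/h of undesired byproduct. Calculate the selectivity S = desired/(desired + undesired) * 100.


Selectivity = desired / (desired + undesired) * 100
Total products = 392 + 75 = 467 mol/h
S = 392 / 467 * 100
= 0.8394 * 100
= 83.94 %

83.94 %


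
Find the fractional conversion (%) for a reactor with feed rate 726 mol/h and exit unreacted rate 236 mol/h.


X = (F_in - F_out) / F_in * 100
Moles reacted = 726 - 236 = 490
X = 490 / 726 * 100
= 0.6749 * 100
= 67.49 %

67.49 %


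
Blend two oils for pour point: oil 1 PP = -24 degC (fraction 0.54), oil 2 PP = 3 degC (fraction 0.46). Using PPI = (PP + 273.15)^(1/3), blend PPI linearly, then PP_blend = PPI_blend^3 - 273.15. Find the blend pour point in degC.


PPI_1 = (-24 + 273.15)^(1/3) = 6.292458
PPI_2 = (3 + 273.15)^(1/3) = 6.512009
PPI_blend = 0.54 * 6.292458 + 0.46 * 6.512009 = 6.393451
PP_blend = 6.393451^3 - 273.15 = 261.3401 - 273.15 = -11.81

-11.81 degC


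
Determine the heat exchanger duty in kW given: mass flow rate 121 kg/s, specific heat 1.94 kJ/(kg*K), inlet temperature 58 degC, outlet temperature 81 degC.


Q = m_dot * cp * delta_T
delta_T = 81 - 58 = 23 K
Q = 121 * 1.94 * 23
= 234.74 * 23
= 5399.02 kW

5399.02 kW


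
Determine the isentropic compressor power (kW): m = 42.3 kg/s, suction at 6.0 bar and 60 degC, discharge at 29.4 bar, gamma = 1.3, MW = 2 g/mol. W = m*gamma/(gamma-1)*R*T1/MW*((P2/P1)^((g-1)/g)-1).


Isentropic work: W = m*(gamma/(gamma-1))*(R*T1/MW)*((P2/P1)^((gamma-1)/gamma) - 1)
T1 = 60 + 273.15 = 333.15 K
Pressure ratio = 29.4 / 6.0 = 4.9
Exponent = (1.3 - 1)/1.3 = 0.230769
(P2/P1)^exp - 1 = 4.9^0.230769 - 1 = 0.443032
W = 42.3 * 1.3 / 0.3 * 8.314 * 333.15 / 2 * 0.443032 = 112500

112500 kW


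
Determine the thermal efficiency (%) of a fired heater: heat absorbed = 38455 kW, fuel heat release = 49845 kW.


Furnace efficiency = Q_absorbed / Q_fuel * 100
= 38455 / 49845 * 100 = 77.15

77.15 %


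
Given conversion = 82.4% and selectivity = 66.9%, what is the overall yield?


Overall yield = conversion (%) * selectivity (%) / 100
Conversion = 82.4%, Selectivity = 66.9%
Y = 82.4 * 66.9 / 100
= 55.1256 %

55.1256 %


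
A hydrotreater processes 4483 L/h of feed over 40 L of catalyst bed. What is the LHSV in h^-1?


LHSV = volumetric feed rate / catalyst volume
= 4483 L/h / 40 L
= 112.1 h^-1

112.1 h^-1


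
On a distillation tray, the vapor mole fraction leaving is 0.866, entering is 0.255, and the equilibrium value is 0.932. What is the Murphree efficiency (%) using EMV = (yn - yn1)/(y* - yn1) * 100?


Murphree vapor efficiency: EMV = (y_n - y_(n-1)) / (y*_n - y_(n-1)) * 100
EMV = (0.866 - 0.255) / (0.932 - 0.255) * 100 = 0.611 / 0.677 * 100 = 90.25

90.25 %


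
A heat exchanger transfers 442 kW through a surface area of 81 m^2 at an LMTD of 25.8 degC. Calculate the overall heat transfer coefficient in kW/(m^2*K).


From Q = U*A*LMTD, U = Q / (A * LMTD)
U = 442 / (81 * 25.8) = 442 / 2089.8 = 0.2115

0.2115 kW/(m^2*K)


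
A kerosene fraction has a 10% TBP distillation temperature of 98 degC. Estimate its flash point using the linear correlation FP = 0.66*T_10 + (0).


FP = 0.66 * 98 + (0) = 64.68

64.68 degC


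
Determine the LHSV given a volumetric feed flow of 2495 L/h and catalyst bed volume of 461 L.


LHSV = volumetric feed rate / catalyst volume
= 2495 L/h / 461 L
= 5.412 h^-1

5.412 h^-1


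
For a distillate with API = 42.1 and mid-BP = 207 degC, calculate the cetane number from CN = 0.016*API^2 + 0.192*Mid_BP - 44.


CN = 0.016 * 42.1^2 + 0.192 * 207 - 44
CN = 28.35856 + 39.744 - 44 = 24.10256

24.10256


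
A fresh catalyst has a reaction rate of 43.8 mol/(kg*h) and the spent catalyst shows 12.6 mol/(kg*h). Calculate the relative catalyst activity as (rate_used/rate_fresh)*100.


Activity (%) = (rate_used / rate_fresh) * 100
rate_used = 12.6, rate_fresh = 43.8
= (12.6 / 43.8) * 100
= 0.2877 * 100 = 28.77

28.77 %


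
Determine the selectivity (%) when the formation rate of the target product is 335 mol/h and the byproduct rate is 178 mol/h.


Selectivity = desired / (desired + undesired) * 100
Total products = 335 + 178 = 513 mol/h
S = 335 / 513 * 100
= 0.6530 * 100
= 65.30 %

65.30 %


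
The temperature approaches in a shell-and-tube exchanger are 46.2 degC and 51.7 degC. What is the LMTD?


LMTD = (dT1 - dT2) / ln(dT1/dT2)
= (46.2 - 51.7) / ln(46.2 / 51.7) = -5.5 / -0.112478 = 48.90

48.90 degC


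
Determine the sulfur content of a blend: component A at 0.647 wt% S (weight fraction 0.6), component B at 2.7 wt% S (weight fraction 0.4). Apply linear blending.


Linear sulfur blending: S_blend = x1*S1 + x2*S2
Contribution 1: 0.6 * 0.647 = 0.3882 wt%
Contribution 2: 0.4 * 2.7 = 1.08 wt%
S_blend = 0.3882 + 1.08 = 1.4682

1.4682 wt%


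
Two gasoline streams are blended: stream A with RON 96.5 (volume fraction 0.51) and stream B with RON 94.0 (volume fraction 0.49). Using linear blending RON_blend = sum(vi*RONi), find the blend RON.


Linear blending: RON_blend = sum(vi * RONi)
Contribution 1: 0.51 * 96.5 = 49.215
Contribution 2: 0.49 * 94.0 = 46.06
RON_blend = 49.215 + 46.06 = 95.275

95.275


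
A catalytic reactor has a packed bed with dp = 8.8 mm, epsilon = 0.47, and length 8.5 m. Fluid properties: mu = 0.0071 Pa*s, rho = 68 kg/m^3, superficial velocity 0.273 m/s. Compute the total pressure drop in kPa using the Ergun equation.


dp = 8.8 mm = 0.0088 m
Viscous term = 150*0.0071*0.273*(1-0.47)^2 / (0.0088^2*0.47^3) = 10157.9
Inertial term = 1.75*68*0.273^2*(1-0.47) / (0.0088*0.47^3) = 5144.84
dP/L = 10157.9 + 5144.84 = 15302.7 Pa/m
dP = 15302.7 * 8.5 / 1000 = 130.1 kPa

130.1 kPa


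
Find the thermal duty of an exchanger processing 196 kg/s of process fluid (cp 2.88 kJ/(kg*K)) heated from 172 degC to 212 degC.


Q = m_dot * cp * delta_T
delta_T = 212 - 172 = 40 K
Q = 196 * 2.88 * 40
= 564.48 * 40
= 22579.2 kW

22579.2 kW


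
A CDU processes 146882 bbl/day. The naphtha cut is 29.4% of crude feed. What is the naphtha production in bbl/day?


Crude throughput = 146882 bbl/day
Fraction yield = 29.4%
yield = throughput * fraction / 100
yield = 146882 * 29.4 / 100 = 43183.308

43183.308 bbl/day


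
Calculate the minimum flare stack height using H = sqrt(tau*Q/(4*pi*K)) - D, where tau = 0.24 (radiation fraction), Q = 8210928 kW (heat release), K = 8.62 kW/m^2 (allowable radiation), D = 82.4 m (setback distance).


tau*Q/(4*pi*K) = 0.24 * 8210928 / (4 * pi * 8.62) = 18192.2
sqrt(18192.2) = 134.878
H = 134.878 - 82.4 = 52.48

52.48 m


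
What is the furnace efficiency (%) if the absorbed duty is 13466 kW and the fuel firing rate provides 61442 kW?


Furnace efficiency = Q_absorbed / Q_fuel * 100
= 13466 / 61442 * 100 = 21.92

21.92 %


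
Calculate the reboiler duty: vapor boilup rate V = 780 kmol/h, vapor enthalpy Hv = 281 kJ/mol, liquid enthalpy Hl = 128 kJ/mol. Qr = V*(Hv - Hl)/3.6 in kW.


Qr = 780 * (281 - 128) / 3.6 = 780 * 153 / 3.6 = 33150

33150 kW


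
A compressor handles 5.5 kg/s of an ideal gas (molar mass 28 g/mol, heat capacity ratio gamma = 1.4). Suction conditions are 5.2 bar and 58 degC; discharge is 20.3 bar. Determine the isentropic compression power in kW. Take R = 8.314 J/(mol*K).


Isentropic work: W = m*(gamma/(gamma-1))*(R*T1/MW)*((P2/P1)^((gamma-1)/gamma) - 1)
T1 = 58 + 273.15 = 331.15 K
Pressure ratio = 20.3 / 5.2 = 3.90385
Exponent = (1.4 - 1)/1.4 = 0.285714
(P2/P1)^exp - 1 = 3.90385^0.285714 - 1 = 0.475699
W = 5.5 * 1.4 / 0.4 * 8.314 * 331.15 / 28 * 0.475699 = 900.4

900.4 kW


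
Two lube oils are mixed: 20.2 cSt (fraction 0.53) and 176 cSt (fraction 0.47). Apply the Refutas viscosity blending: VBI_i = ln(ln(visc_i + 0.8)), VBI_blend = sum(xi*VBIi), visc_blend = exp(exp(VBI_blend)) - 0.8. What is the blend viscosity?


Refutas method: VBN_i = 14.534*ln(ln(visc_i + 0.8)) + 10.975, blended linearly by mass fraction; since VBN is linear in VBI_i = ln(ln(visc_i + 0.8)) and the fractions sum to 1, blend VBI directly: visc = exp(exp(VBI_blend)) - 0.8
VBI_1 = ln(ln(20.2 + 0.8)) = 1.11334
VBI_2 = ln(ln(176 + 0.8)) = 1.64384
VBI_blend = 0.53 * 1.11334 + 0.47 * 1.64384 = 1.36267
visc_blend = exp(exp(1.36267)) - 0.8 = 48.93

48.93 cSt


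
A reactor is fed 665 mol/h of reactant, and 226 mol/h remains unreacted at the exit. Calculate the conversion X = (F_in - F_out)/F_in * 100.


X = (F_in - F_out) / F_in * 100
Moles reacted = 665 - 226 = 439
X = 439 / 665 * 100
= 0.6602 * 100
= 66.02 %

66.02 %


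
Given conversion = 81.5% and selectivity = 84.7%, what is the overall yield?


Overall yield = conversion (%) * selectivity (%) / 100
Conversion = 81.5%, Selectivity = 84.7%
Y = 81.5 * 84.7 / 100
= 69.0305 %

69.0305 %


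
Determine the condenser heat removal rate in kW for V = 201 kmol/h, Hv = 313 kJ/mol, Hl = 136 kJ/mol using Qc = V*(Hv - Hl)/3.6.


Qc = 201 * (313 - 136) / 3.6 = 201 * 177 / 3.6 = 9882

9882 kW


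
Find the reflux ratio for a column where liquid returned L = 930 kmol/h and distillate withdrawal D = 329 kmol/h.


Reflux ratio definition: R = L / D (liquid returned / distillate withdrawn)
L = 930 kmol/h, D = 329 kmol/h
R = 930 / 329 = 2.827

2.827


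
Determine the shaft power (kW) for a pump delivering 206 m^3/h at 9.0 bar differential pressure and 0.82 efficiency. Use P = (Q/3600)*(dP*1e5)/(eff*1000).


Q = 206 / 3600 = 0.0572222 m^3/s
P = 0.0572222 * (9.0 * 1e5) / 0.82 / 1000 = 62.80

62.80 kW


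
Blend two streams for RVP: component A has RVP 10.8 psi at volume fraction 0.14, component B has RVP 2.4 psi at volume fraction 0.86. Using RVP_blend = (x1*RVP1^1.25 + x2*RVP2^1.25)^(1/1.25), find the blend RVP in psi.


Chevron index: RVP_blend = (sum xi*RVPi^1.25)^(1/1.25)
RVP^1.25 terms: 0.14 * 10.8^1.25 + 0.86 * 2.4^1.25 = 5.30998
RVP_blend = 5.30998^(1/1.25) = 3.803

3.803 psi


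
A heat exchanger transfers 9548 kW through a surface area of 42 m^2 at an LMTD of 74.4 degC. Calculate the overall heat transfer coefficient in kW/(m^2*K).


From Q = U*A*LMTD, U = Q / (A * LMTD)
U = 9548 / (42 * 74.4) = 9548 / 3124.8 = 3.056

3.056 kW/(m^2*K)


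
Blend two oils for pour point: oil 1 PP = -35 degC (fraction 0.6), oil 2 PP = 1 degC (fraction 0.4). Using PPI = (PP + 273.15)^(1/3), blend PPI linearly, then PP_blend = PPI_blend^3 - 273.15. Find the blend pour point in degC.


PPI_1 = (-35 + 273.15)^(1/3) = 6.198456
PPI_2 = (1 + 273.15)^(1/3) = 6.49625
PPI_blend = 0.6 * 6.198456 + 0.4 * 6.49625 = 6.317574
PP_blend = 6.317574^3 - 273.15 = 252.1454 - 273.15 = -21

-21 degC


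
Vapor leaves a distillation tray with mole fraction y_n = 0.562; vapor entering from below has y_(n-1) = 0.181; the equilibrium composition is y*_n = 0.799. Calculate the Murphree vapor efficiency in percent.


Murphree vapor efficiency: EMV = (y_n - y_(n-1)) / (y*_n - y_(n-1)) * 100
EMV = (0.562 - 0.181) / (0.799 - 0.181) * 100 = 0.381 / 0.618 * 100 = 61.65

61.65 %


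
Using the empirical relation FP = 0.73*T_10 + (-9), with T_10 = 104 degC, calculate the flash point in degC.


FP = 0.73 * 104 + (-9) = 66.92

66.92 degC


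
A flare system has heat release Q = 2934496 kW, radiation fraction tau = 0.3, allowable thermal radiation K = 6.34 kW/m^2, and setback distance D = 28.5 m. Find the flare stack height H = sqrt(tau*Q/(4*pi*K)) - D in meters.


tau*Q/(4*pi*K) = 0.3 * 2934496 / (4 * pi * 6.34) = 11049.8
sqrt(11049.8) = 105.118
H = 105.118 - 28.5 = 76.62

76.62 m


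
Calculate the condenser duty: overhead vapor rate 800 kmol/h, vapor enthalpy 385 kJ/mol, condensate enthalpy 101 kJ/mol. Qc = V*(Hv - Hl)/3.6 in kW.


Qc = 800 * (385 - 101) / 3.6 = 800 * 284 / 3.6 = 63110

63110 kW


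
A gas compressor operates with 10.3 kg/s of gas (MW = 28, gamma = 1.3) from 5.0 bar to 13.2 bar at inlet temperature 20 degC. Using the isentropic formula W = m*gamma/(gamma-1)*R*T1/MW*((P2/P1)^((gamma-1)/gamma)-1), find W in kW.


Isentropic work: W = m*(gamma/(gamma-1))*(R*T1/MW)*((P2/P1)^((gamma-1)/gamma) - 1)
T1 = 20 + 273.15 = 293.15 K
Pressure ratio = 13.2 / 5.0 = 2.64
Exponent = (1.3 - 1)/1.3 = 0.230769
(P2/P1)^exp - 1 = 2.64^0.230769 - 1 = 0.251103
W = 10.3 * 1.3 / 0.3 * 8.314 * 293.15 / 28 * 0.251103 = 975.6

975.6 kW


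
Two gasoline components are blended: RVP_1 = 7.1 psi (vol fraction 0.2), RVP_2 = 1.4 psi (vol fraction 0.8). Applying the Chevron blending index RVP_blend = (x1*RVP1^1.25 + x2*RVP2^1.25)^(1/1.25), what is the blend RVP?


Chevron index: RVP_blend = (sum xi*RVPi^1.25)^(1/1.25)
RVP^1.25 terms: 0.2 * 7.1^1.25 + 0.8 * 1.4^1.25 = 3.53623
RVP_blend = 3.53623^(1/1.25) = 2.747

2.747 psi


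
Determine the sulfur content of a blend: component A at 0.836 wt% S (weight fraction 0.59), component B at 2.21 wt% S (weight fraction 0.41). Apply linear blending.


Linear sulfur blending: S_blend = x1*S1 + x2*S2
Contribution 1: 0.59 * 0.836 = 0.49324 wt%
Contribution 2: 0.41 * 2.21 = 0.9061 wt%
S_blend = 0.49324 + 0.9061 = 1.39934

1.39934 wt%


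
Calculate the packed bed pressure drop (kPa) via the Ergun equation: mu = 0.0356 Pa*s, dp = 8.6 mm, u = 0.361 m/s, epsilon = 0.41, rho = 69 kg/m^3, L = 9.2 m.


dp = 8.6 mm = 0.0086 m
Viscous term = 150*0.0356*0.361*(1-0.41)^2 / (0.0086^2*0.41^3) = 131645
Inertial term = 1.75*69*0.361^2*(1-0.41) / (0.0086*0.41^3) = 15664
dP/L = 131645 + 15664 = 147309 Pa/m
dP = 147309 * 9.2 / 1000 = 1355 kPa

1355 kPa


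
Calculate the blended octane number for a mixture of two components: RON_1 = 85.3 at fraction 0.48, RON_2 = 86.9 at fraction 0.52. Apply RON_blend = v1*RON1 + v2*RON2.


Linear blending: RON_blend = sum(vi * RONi)
Contribution 1: 0.48 * 85.3 = 40.944
Contribution 2: 0.52 * 86.9 = 45.188
RON_blend = 40.944 + 45.188 = 86.132

86.132


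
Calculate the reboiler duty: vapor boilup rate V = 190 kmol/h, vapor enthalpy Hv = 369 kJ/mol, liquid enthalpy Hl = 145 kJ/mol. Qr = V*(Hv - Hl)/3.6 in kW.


Qr = 190 * (369 - 145) / 3.6 = 190 * 224 / 3.6 = 11820

11820 kW


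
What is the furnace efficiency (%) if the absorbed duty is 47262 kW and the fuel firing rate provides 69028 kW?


Furnace efficiency = Q_absorbed / Q_fuel * 100
= 47262 / 69028 * 100 = 68.47

68.47 %


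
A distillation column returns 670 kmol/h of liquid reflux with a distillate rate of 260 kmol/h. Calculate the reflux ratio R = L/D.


Reflux ratio definition: R = L / D (liquid returned / distillate withdrawn)
L = 670 kmol/h, D = 260 kmol/h
R = 670 / 260 = 2.577

2.577


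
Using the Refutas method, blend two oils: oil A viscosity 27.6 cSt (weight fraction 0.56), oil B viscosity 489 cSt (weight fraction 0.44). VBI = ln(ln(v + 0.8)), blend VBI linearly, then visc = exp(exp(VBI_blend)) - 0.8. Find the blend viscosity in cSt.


Refutas method: VBN_i = 14.534*ln(ln(visc_i + 0.8)) + 10.975, blended linearly by mass fraction; since VBN is linear in VBI_i = ln(ln(visc_i + 0.8)) and the fractions sum to 1, blend VBI directly: visc = exp(exp(VBI_blend)) - 0.8
VBI_1 = ln(ln(27.6 + 0.8)) = 1.20788
VBI_2 = ln(ln(489 + 0.8)) = 1.82358
VBI_blend = 0.56 * 1.20788 + 0.44 * 1.82358 = 1.47879
visc_blend = exp(exp(1.47879)) - 0.8 = 79.65

79.65 cSt


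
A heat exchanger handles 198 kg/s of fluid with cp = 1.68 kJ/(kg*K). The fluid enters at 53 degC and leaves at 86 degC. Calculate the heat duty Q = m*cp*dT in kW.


Q = m_dot * cp * delta_T
delta_T = 86 - 53 = 33 K
Q = 198 * 1.68 * 33
= 332.64 * 33
= 10977.12 kW

10977.12 kW


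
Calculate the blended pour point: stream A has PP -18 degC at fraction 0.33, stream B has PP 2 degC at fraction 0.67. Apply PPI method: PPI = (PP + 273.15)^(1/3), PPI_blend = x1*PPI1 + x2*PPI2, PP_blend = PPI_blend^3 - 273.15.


PPI_1 = (-18 + 273.15)^(1/3) = 6.342569
PPI_2 = (2 + 273.15)^(1/3) = 6.504139
PPI_blend = 0.33 * 6.342569 + 0.67 * 6.504139 = 6.450821
PP_blend = 6.450821^3 - 273.15 = 268.4386 - 273.15 = -4.71

-4.71 degC


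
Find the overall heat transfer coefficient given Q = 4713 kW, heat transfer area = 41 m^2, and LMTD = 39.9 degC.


From Q = U*A*LMTD, U = Q / (A * LMTD)
U = 4713 / (41 * 39.9) = 4713 / 1635.9 = 2.881

2.881 kW/(m^2*K)


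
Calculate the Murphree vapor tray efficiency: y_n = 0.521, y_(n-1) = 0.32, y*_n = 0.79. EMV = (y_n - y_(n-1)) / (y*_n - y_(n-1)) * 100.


Murphree vapor efficiency: EMV = (y_n - y_(n-1)) / (y*_n - y_(n-1)) * 100
EMV = (0.521 - 0.32) / (0.79 - 0.32) * 100 = 0.201 / 0.47 * 100 = 42.77

42.77 %


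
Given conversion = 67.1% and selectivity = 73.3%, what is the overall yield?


Overall yield = conversion (%) * selectivity (%) / 100
Conversion = 67.1%, Selectivity = 73.3%
Y = 67.1 * 73.3 / 100
= 49.1843 %

49.1843 %


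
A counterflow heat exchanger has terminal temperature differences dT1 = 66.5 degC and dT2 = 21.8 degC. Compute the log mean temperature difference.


LMTD = (dT1 - dT2) / ln(dT1/dT2)
= (66.5 - 21.8) / ln(66.5 / 21.8) = 44.7 / 1.11529 = 40.08

40.08 degC


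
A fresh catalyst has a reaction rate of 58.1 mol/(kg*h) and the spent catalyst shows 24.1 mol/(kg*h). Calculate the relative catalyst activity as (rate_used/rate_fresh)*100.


Activity (%) = (rate_used / rate_fresh) * 100
rate_used = 24.1, rate_fresh = 58.1
= (24.1 / 58.1) * 100
= 0.4148 * 100 = 41.48

41.48 %


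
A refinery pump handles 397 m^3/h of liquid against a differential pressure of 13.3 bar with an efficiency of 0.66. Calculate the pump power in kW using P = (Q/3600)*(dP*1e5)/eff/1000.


Q = 397 / 3600 = 0.110278 m^3/s
P = 0.110278 * (13.3 * 1e5) / 0.66 / 1000 = 222.2

222.2 kW


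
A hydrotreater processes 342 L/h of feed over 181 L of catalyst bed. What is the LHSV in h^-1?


LHSV = volumetric feed rate / catalyst volume
= 342 L/h / 181 L
= 1.890 h^-1

1.890 h^-1


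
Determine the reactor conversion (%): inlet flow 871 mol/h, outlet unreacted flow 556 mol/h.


X = (F_in - F_out) / F_in * 100
Moles reacted = 871 - 556 = 315
X = 315 / 871 * 100
= 0.3617 * 100
= 36.17 %

36.17 %


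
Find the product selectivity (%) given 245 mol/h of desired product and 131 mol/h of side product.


Selectivity = desired / (desired + undesired) * 100
Total products = 245 + 131 = 376 mol/h
S = 245 / 376 * 100
= 0.6516 * 100
= 65.16 %

65.16 %


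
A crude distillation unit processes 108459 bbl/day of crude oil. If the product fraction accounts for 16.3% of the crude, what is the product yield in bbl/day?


Crude throughput = 108459 bbl/day
Fraction yield = 16.3%
yield = throughput * fraction / 100
yield = 108459 * 16.3 / 100 = 17678.817

17678.817 bbl/day


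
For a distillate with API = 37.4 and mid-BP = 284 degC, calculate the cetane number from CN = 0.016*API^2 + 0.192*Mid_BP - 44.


CN = 0.016 * 37.4^2 + 0.192 * 284 - 44
CN = 22.38016 + 54.528 - 44 = 32.90816

32.90816


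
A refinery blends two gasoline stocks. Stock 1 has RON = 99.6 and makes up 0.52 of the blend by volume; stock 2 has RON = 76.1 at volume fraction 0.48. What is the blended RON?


Linear blending: RON_blend = sum(vi * RONi)
Contribution 1: 0.52 * 99.6 = 51.792
Contribution 2: 0.48 * 76.1 = 36.528
RON_blend = 51.792 + 36.528 = 88.32

88.32


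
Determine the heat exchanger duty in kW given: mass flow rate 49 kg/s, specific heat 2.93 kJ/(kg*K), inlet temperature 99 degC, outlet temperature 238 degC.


Q = m_dot * cp * delta_T
delta_T = 238 - 99 = 139 K
Q = 49 * 2.93 * 139
= 143.57 * 139
= 19956.23 kW

19956.23 kW


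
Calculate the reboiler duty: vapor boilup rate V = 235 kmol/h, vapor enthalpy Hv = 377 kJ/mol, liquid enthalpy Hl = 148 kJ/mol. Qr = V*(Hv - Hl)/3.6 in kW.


Qr = 235 * (377 - 148) / 3.6 = 235 * 229 / 3.6 = 14950

14950 kW


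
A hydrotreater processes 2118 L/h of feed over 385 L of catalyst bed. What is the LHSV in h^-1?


LHSV = volumetric feed rate / catalyst volume
= 2118 L/h / 385 L
= 5.501 h^-1

5.501 h^-1


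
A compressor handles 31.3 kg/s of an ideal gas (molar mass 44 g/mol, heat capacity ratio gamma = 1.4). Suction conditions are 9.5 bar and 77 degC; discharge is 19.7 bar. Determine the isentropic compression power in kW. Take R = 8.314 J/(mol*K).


Isentropic work: W = m*(gamma/(gamma-1))*(R*T1/MW)*((P2/P1)^((gamma-1)/gamma) - 1)
T1 = 77 + 273.15 = 350.15 K
Pressure ratio = 19.7 / 9.5 = 2.07368
Exponent = (1.4 - 1)/1.4 = 0.285714
(P2/P1)^exp - 1 = 2.07368^0.285714 - 1 = 0.231679
W = 31.3 * 1.4 / 0.4 * 8.314 * 350.15 / 44 * 0.231679 = 1679

1679 kW


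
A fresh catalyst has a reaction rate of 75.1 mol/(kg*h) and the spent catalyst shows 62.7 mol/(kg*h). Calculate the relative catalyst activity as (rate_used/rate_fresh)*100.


Activity (%) = (rate_used / rate_fresh) * 100
rate_used = 62.7, rate_fresh = 75.1
= (62.7 / 75.1) * 100
= 0.8349 * 100 = 83.49

83.49 %


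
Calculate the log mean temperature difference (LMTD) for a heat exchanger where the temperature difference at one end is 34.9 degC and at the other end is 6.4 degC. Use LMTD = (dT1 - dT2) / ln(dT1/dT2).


LMTD = (dT1 - dT2) / ln(dT1/dT2)
= (34.9 - 6.4) / ln(34.9 / 6.4) = 28.5 / 1.69619 = 16.80

16.80 degC


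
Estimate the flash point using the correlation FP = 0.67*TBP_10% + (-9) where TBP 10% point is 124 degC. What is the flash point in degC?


FP = 0.67 * 124 + (-9) = 74.08

74.08 degC


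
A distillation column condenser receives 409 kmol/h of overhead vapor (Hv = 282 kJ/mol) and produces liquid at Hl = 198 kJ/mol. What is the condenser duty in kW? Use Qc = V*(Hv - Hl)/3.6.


Qc = 409 * (282 - 198) / 3.6 = 409 * 84 / 3.6 = 9543

9543 kW


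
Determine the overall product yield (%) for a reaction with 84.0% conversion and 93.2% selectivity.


Overall yield = conversion (%) * selectivity (%) / 100
Conversion = 84.0%, Selectivity = 93.2%
Y = 84.0 * 93.2 / 100
= 78.288 %

78.288 %


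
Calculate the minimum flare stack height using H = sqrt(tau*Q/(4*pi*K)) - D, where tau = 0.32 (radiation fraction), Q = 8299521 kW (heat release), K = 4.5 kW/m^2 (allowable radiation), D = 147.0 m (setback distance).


tau*Q/(4*pi*K) = 0.32 * 8299521 / (4 * pi * 4.5) = 46965.7
sqrt(46965.7) = 216.716
H = 216.716 - 147.0 = 69.72

69.72 m


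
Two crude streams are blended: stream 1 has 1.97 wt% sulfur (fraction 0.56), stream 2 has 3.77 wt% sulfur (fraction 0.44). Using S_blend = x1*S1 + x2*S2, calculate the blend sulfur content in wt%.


Linear sulfur blending: S_blend = x1*S1 + x2*S2
Contribution 1: 0.56 * 1.97 = 1.1032 wt%
Contribution 2: 0.44 * 3.77 = 1.6588 wt%
S_blend = 1.1032 + 1.6588 = 2.762

2.762 wt%


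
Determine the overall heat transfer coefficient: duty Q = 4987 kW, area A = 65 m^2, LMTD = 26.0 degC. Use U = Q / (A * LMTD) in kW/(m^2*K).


From Q = U*A*LMTD, U = Q / (A * LMTD)
U = 4987 / (65 * 26.0) = 4987 / 1690 = 2.951

2.951 kW/(m^2*K)


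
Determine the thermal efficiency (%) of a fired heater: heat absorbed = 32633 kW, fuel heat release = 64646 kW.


Furnace efficiency = Q_absorbed / Q_fuel * 100
= 32633 / 64646 * 100 = 50.48

50.48 %


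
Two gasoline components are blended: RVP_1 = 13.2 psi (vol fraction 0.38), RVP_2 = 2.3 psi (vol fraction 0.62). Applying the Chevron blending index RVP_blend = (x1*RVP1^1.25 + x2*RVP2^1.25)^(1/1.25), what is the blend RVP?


Chevron index: RVP_blend = (sum xi*RVPi^1.25)^(1/1.25)
RVP^1.25 terms: 0.38 * 13.2^1.25 + 0.62 * 2.3^1.25 = 11.3171
RVP_blend = 11.3171^(1/1.25) = 6.966

6.966 psi


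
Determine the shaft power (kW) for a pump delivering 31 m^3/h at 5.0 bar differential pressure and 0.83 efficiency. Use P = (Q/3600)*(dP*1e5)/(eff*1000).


Q = 31 / 3600 = 0.00861111 m^3/s
P = 0.00861111 * (5.0 * 1e5) / 0.83 / 1000 = 5.187

5.187 kW


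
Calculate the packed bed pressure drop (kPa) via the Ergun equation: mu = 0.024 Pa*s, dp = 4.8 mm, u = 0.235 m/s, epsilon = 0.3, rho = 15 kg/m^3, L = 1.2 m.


dp = 4.8 mm = 0.0048 m
Viscous term = 150*0.024*0.235*(1-0.3)^2 / (0.0048^2*0.3^3) = 666377
Inertial term = 1.75*15*0.235^2*(1-0.3) / (0.0048*0.3^3) = 7829.93
dP/L = 666377 + 7829.93 = 674207 Pa/m
dP = 674207 * 1.2 / 1000 = 809.0 kPa

809.0 kPa


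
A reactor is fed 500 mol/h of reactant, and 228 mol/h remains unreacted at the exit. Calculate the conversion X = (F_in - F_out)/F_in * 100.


X = (F_in - F_out) / F_in * 100
Moles reacted = 500 - 228 = 272
X = 272 / 500 * 100
= 0.5440 * 100
= 54.40 %

54.40 %


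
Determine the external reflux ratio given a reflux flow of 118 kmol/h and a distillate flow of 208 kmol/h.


Reflux ratio definition: R = L / D (liquid returned / distillate withdrawn)
L = 118 kmol/h, D = 208 kmol/h
R = 118 / 208 = 0.5673

0.5673


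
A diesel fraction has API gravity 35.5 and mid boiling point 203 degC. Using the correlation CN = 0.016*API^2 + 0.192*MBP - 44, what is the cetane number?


CN = 0.016 * 35.5^2 + 0.192 * 203 - 44
CN = 20.164 + 38.976 - 44 = 15.14

15.14


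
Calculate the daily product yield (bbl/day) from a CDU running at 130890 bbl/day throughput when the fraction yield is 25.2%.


Crude throughput = 130890 bbl/day
Fraction yield = 25.2%
yield = throughput * fraction / 100
yield = 130890 * 25.2 / 100 = 32984.28

32984.28 bbl/day


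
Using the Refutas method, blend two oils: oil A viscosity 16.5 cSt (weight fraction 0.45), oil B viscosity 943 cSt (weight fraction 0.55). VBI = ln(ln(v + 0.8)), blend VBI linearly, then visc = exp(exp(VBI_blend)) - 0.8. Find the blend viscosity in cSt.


Refutas method: VBN_i = 14.534*ln(ln(visc_i + 0.8)) + 10.975, blended linearly by mass fraction; since VBN is linear in VBI_i = ln(ln(visc_i + 0.8)) and the fractions sum to 1, blend VBI directly: visc = exp(exp(VBI_blend)) - 0.8
VBI_1 = ln(ln(16.5 + 0.8)) = 1.04757
VBI_2 = ln(ln(943 + 0.8)) = 1.92424
VBI_blend = 0.45 * 1.04757 + 0.55 * 1.92424 = 1.52974
visc_blend = exp(exp(1.52974)) - 0.8 = 100.4

100.4 cSt


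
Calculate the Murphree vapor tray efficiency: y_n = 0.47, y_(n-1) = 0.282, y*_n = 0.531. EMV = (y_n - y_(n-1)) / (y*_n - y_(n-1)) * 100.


Murphree vapor efficiency: EMV = (y_n - y_(n-1)) / (y*_n - y_(n-1)) * 100
EMV = (0.47 - 0.282) / (0.531 - 0.282) * 100 = 0.188 / 0.249 * 100 = 75.50

75.50 %


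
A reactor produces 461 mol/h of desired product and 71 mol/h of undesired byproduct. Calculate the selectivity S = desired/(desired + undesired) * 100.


Selectivity = desired / (desired + undesired) * 100
Total products = 461 + 71 = 532 mol/h
S = 461 / 532 * 100
= 0.8665 * 100
= 86.65 %

86.65 %


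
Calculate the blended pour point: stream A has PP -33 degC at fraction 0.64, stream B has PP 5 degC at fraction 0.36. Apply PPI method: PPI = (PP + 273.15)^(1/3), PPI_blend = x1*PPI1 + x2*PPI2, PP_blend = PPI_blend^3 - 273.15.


PPI_1 = (-33 + 273.15)^(1/3) = 6.215759
PPI_2 = (5 + 273.15)^(1/3) = 6.527693
PPI_blend = 0.64 * 6.215759 + 0.36 * 6.527693 = 6.328055
PP_blend = 6.328055^3 - 273.15 = 253.4024 - 273.15 = -19.75

-19.75 degC


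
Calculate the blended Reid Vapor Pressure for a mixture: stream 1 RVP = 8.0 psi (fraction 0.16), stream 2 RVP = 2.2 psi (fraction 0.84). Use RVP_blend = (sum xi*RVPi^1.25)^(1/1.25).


Chevron index: RVP_blend = (sum xi*RVPi^1.25)^(1/1.25)
RVP^1.25 terms: 0.16 * 8.0^1.25 + 0.84 * 2.2^1.25 = 4.40334
RVP_blend = 4.40334^(1/1.25) = 3.274

3.274 psi
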